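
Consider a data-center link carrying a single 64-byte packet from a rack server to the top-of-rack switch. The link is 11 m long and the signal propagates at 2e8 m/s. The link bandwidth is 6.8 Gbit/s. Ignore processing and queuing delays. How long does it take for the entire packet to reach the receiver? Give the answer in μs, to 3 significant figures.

L = 64 × 8 = 512 bits.
Transmission delay = L/R = 512 / 6800000000 = 0.0752941 μs.
Propagation delay = d/s = 11 m / 200000000 m/s = 0.055 μs.
Total = 0.130 μs.

0.130 μs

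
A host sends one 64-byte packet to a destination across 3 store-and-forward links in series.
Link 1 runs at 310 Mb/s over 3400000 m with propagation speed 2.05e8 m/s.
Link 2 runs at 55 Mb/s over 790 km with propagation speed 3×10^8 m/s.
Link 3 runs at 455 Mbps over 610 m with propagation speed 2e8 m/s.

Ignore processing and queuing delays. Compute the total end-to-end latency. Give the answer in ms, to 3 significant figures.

19.2 ms

L = 64 × 8 = 512 bits.
Transmission delays (L/R per hop): 0.00165161, 0.00930909, 0.00112527 ms; sum = 0.012086 ms.
Propagation delays (d/s per hop): 16.5854, 2.63333, 0.00305 ms; sum = 19.2217 ms.
End-to-end = 19.2 ms.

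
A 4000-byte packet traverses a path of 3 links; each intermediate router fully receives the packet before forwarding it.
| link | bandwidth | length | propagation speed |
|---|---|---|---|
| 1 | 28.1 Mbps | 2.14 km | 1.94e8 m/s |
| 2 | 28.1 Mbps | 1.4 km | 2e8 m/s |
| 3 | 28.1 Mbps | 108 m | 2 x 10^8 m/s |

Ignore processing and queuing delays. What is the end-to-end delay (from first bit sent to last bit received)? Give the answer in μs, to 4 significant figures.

3435 μs

L = 4000 × 8 = 32000 bits.
Transmission delay per hop = L/R = 32000/28100000 = 1138.79 μs; 3 hops → 3416.37 μs.
Propagation delays (d/s per hop): 11.0309, 7, 0.54 μs; sum = 18.5709 μs.
End-to-end = 3435 μs.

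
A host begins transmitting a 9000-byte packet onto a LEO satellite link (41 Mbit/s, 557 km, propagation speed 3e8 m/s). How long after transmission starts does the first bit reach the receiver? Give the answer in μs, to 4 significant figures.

First bit experiences only propagation delay: d/s = 557000/300000000 = 1857 μs.

1857 μs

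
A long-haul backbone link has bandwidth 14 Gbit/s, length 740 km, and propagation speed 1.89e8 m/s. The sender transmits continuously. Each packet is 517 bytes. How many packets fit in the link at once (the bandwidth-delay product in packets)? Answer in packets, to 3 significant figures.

Propagation delay = 740000 / 189000000 = 0.00391534 s.
BDP = R × t_prop = 14000000000 × 0.00391534 = 54814800 bits.
In packets of 4136 bits: 13300 packets.

13300 packets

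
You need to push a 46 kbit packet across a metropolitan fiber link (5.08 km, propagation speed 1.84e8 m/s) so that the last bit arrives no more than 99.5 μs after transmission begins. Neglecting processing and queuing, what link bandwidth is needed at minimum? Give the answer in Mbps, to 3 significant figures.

Propagation delay = 5080 / 184000000 = 27.6087 μs.
Transmission budget = 99.5 − 27.6087 = 71.8913 μs.
R ≥ L / t_tx = 46000 bits / 7.18913e-05 s = 640 Mbps.

640 Mbps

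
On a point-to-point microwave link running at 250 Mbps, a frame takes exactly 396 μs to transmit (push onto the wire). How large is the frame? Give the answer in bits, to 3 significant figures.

99000 bits

L = R × t_tx = 250000000 b/s × 0.000396 s = 99000 bits.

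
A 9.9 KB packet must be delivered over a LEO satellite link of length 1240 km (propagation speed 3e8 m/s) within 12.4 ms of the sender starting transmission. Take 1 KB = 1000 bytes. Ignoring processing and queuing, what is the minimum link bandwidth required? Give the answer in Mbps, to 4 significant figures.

L = 79200 bits.
Propagation delay = 1240000 / 300000000 = 4.13333 ms.
Transmission budget = 12.4 − 4.13333 = 8.26667 ms.
R ≥ L / t_tx = 79200 bits / 0.00826667 s = 9.581 Mbps.

9.581 Mbps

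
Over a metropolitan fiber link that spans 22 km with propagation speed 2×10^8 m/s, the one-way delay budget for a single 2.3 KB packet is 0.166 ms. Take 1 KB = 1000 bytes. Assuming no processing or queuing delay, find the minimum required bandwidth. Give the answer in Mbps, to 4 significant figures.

328.6 Mbps

L = 18400 bits.
Propagation delay = 22000 / 200000000 = 0.11 ms.
Transmission budget = 0.166 − 0.11 = 0.056 ms.
R ≥ L / t_tx = 18400 bits / 5.6e-05 s = 328.6 Mbps.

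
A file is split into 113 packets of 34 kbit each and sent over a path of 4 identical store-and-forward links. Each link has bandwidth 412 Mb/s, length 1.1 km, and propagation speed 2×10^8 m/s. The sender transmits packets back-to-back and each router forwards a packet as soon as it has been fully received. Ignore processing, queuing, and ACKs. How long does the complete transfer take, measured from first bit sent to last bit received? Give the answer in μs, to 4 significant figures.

9595 μs

Per-hop transmission t_tx = L/R = 34000/412000000 = 82.5243 μs.
Per-hop propagation t_prop = 1100/200000000 = 5.5 μs.
Pipeline fill: first packet needs 4·t_tx to clear all hops; remaining 112 packets each add one t_tx.
Total = (4+113-1)·t_tx + 4·t_prop = 116·82.5243 + 4·5.5 = 9595 μs.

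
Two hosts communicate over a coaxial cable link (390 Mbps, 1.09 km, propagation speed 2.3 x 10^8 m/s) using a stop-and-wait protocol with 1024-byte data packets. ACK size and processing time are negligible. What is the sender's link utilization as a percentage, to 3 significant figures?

t_tx = L/R = 8192/390000000 = 2.10051e-05 s.
t_prop = 1090/2.3e+08 = 4.73913e-06 s; RTT = 9.47826e-06 s.
Cycle = t_tx + RTT = 3.04834e-05 s.
Utilization = t_tx / cycle = 2.10051e-05/3.04834e-05 = 68.9 %.

68.9 %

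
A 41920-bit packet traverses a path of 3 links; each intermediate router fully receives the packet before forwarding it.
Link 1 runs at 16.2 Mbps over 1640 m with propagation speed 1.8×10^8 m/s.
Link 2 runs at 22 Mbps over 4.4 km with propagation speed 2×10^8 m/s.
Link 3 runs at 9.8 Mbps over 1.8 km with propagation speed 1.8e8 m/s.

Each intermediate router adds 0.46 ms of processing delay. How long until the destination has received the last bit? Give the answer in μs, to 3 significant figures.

9730 μs

Transmission delays (L/R per hop): 2587.65, 1905.45, 4277.55 μs; sum = 8770.66 μs.
Propagation delays (d/s per hop): 9.11111, 22, 10 μs; sum = 41.1111 μs.
Processing at 2 router(s): 2 × 0.46 ms = 920 μs.
End-to-end = 9730 μs.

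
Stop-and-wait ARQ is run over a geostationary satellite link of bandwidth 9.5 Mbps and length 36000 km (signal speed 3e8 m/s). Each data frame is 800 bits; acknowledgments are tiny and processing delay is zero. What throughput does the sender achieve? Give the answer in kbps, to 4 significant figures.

3.332 kbps

t_tx = L/R = 800/9500000 = 8.42105e-05 s.
t_prop = 36000000/300000000 = 0.12 s; RTT = 0.24 s.
Cycle = t_tx + RTT = 0.240084 s.
Throughput = L / cycle = 800 / 0.240084 = 3.332 kbps.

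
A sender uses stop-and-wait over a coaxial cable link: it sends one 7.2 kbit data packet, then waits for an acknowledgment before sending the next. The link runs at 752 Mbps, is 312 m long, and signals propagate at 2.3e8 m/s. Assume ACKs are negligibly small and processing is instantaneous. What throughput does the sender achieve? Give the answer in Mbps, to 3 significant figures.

586 Mbps

t_tx = L/R = 7200/752000000 = 9.57447e-06 s.
t_prop = 312/2.3e+08 = 1.35652e-06 s; RTT = 2.71304e-06 s.
Cycle = t_tx + RTT = 1.22875e-05 s.
Throughput = L / cycle = 7200 / 1.22875e-05 = 586 Mbps.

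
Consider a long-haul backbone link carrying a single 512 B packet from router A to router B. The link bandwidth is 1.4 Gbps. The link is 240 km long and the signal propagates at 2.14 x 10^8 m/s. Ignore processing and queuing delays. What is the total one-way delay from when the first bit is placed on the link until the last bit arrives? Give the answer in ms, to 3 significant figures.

1.12 ms

L = 512 × 8 = 4096 bits.
Transmission delay = L/R = 4096 / 1400000000 = 0.00292571 ms.
Propagation delay = d/s = 240000 m / 214000000 m/s = 1.1215 ms.
Total = 1.12 ms.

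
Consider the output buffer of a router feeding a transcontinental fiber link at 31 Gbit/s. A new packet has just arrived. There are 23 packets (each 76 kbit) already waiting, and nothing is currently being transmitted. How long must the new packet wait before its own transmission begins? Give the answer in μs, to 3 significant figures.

Each queued packet: L/R = 76000/31000000000 = 2.45161 μs.
23 queued → 56.3871 μs.
Queuing delay = 56.4 μs.

56.4 μs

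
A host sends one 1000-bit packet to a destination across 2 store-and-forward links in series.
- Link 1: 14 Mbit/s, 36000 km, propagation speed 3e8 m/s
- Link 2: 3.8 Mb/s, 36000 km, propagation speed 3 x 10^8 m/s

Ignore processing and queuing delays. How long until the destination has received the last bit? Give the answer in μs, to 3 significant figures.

240000 μs

Transmission delays (L/R per hop): 71.4286, 263.158 μs; sum = 334.586 μs.
Propagation delays (d/s per hop): 120000, 120000 μs; sum = 240000 μs.
End-to-end = 240000 μs.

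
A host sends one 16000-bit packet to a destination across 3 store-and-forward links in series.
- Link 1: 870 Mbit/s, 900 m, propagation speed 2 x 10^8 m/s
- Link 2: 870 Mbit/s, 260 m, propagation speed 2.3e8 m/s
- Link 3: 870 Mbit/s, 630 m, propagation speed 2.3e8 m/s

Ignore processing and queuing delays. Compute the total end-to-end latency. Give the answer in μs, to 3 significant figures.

63.5 μs

Transmission delay per hop = L/R = 16000/870000000 = 18.3908 μs; 3 hops → 55.1724 μs.
Propagation delays (d/s per hop): 4.5, 1.13043, 2.73913 μs; sum = 8.36957 μs.
End-to-end = 63.5 μs.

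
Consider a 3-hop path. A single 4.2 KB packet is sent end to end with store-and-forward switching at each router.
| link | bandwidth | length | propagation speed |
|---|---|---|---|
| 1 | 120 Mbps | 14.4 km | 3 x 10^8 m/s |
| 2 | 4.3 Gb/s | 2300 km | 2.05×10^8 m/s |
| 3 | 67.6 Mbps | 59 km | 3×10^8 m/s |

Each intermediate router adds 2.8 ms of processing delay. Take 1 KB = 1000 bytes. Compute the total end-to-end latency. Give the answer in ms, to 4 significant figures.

L = 33600 bits.
Transmission delays (L/R per hop): 0.28, 0.00781395, 0.497041 ms; sum = 0.784855 ms.
Propagation delays (d/s per hop): 0.048, 11.2195, 0.196667 ms; sum = 11.4642 ms.
Processing at 2 router(s): 2 × 2.8 ms = 5.6 ms.
End-to-end = 17.85 ms.

17.85 ms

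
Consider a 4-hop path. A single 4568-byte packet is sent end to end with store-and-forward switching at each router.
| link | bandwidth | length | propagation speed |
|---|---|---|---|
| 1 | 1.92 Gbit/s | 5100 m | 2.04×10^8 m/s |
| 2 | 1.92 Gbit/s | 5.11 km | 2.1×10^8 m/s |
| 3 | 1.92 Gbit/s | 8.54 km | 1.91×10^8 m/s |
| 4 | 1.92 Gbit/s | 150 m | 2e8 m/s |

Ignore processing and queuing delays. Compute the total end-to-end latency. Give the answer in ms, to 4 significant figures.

L = 4568 × 8 = 36544 bits.
Transmission delay per hop = L/R = 36544/1920000000 = 0.0190333 ms; 4 hops → 0.0761333 ms.
Propagation delays (d/s per hop): 0.025, 0.0243333, 0.044712, 0.00075 ms; sum = 0.0947954 ms.
End-to-end = 0.1709 ms.

0.1709 ms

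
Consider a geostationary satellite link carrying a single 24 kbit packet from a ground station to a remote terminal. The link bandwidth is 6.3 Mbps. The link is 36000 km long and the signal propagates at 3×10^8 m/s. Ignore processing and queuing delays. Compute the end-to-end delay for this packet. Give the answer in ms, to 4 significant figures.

L = 24000 bits.
Transmission delay = L/R = 24000 / 6300000 = 3.80952 ms.
Propagation delay = d/s = 36000000 m / 300000000 m/s = 120 ms.
Total = 123.8 ms.

123.8 ms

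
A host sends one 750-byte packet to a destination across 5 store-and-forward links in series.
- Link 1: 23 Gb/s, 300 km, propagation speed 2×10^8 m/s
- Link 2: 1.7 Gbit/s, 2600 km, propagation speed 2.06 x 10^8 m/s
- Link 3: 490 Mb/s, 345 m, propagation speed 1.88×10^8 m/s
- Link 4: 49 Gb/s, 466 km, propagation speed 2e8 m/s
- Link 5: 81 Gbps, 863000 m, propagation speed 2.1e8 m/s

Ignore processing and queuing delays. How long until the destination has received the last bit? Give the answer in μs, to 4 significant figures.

20580 μs

L = 750 × 8 = 6000 bits.
Transmission delays (L/R per hop): 0.26087, 3.52941, 12.2449, 0.122449, 0.0740741 μs; sum = 16.2317 μs.
Propagation delays (d/s per hop): 1500, 12621.4, 1.83511, 2330, 4109.52 μs; sum = 20562.7 μs.
End-to-end = 20580 μs.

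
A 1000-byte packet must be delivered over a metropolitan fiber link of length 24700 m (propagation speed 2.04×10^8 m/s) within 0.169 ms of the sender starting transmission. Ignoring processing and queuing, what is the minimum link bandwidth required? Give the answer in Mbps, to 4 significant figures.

L = 8000 bits.
Propagation delay = 24700 / 204000000 = 0.121078 ms.
Transmission budget = 0.169 − 0.121078 = 0.0479216 ms.
R ≥ L / t_tx = 8000 bits / 4.79216e-05 s = 166.9 Mbps.

166.9 Mbps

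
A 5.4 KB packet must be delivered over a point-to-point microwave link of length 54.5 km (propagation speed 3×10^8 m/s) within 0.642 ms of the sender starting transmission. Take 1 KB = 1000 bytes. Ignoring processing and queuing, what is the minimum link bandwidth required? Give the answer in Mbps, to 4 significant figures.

L = 43200 bits.
Propagation delay = 54500 / 300000000 = 0.181667 ms.
Transmission budget = 0.642 − 0.181667 = 0.460333 ms.
R ≥ L / t_tx = 43200 bits / 0.000460333 s = 93.85 Mbps.

93.85 Mbps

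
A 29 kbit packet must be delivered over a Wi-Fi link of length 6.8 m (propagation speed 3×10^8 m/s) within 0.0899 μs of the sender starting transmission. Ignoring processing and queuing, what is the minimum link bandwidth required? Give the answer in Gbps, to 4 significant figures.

Propagation delay = 6.8 / 300000000 = 0.0226667 μs.
Transmission budget = 0.0899 − 0.0226667 = 0.0672333 μs.
R ≥ L / t_tx = 29000 bits / 6.72333e-08 s = 431.3 Gbps.

431.3 Gbps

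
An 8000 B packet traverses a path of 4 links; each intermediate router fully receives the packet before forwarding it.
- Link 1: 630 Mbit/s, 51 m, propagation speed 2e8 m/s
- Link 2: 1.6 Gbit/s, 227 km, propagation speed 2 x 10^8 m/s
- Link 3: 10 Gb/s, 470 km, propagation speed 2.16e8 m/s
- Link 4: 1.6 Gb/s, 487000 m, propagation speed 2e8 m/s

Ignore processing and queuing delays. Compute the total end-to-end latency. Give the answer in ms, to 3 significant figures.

5.93 ms

L = 8000 × 8 = 64000 bits.
Transmission delays (L/R per hop): 0.101587, 0.04, 0.0064, 0.04 ms; sum = 0.187987 ms.
Propagation delays (d/s per hop): 0.000255, 1.135, 2.17593, 2.435 ms; sum = 5.74618 ms.
End-to-end = 5.93 ms.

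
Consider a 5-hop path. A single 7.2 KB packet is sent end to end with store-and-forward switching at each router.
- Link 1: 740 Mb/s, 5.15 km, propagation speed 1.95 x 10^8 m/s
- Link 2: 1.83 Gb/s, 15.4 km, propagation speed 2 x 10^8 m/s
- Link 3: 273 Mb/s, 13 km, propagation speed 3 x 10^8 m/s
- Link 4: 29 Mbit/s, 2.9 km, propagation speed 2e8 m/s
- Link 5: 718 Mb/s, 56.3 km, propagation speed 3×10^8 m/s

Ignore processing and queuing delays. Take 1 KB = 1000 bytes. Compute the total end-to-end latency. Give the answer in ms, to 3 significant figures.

L = 57600 bits.
Transmission delays (L/R per hop): 0.0778378, 0.0314754, 0.210989, 1.98621, 0.0802228 ms; sum = 2.38673 ms.
Propagation delays (d/s per hop): 0.0264103, 0.077, 0.0433333, 0.0145, 0.187667 ms; sum = 0.34891 ms.
End-to-end = 2.74 ms.

2.74 ms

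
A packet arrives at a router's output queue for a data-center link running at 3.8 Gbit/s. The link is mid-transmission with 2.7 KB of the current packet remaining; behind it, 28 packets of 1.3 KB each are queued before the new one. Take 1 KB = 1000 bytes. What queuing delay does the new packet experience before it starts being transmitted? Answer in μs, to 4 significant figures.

Each queued packet: L/R = 10400/3800000000 = 2.73684 μs.
28 queued → 76.6316 μs.
Plus remaining 21600 bits of current packet: 5.68421 μs.
Queuing delay = 82.32 μs.

82.32 μs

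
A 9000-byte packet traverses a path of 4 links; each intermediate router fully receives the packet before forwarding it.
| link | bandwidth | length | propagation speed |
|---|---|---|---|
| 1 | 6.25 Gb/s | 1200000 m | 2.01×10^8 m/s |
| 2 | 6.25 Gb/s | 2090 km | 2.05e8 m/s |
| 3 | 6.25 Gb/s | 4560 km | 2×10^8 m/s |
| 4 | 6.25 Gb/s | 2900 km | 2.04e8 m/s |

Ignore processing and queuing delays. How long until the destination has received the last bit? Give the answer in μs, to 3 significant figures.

L = 9000 × 8 = 72000 bits.
Transmission delay per hop = L/R = 72000/6250000000 = 11.52 μs; 4 hops → 46.08 μs.
Propagation delays (d/s per hop): 5970.15, 10195.1, 22800, 14215.7 μs; sum = 53181 μs.
End-to-end = 53200 μs.

53200 μs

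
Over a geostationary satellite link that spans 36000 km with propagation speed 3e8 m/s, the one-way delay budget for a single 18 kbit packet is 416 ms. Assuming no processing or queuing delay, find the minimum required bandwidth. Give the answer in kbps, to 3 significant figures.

Propagation delay = 36000000 / 300000000 = 120 ms.
Transmission budget = 416 − 120 = 296 ms.
R ≥ L / t_tx = 18000 bits / 0.296 s = 60.8 kbps.

60.8 kbps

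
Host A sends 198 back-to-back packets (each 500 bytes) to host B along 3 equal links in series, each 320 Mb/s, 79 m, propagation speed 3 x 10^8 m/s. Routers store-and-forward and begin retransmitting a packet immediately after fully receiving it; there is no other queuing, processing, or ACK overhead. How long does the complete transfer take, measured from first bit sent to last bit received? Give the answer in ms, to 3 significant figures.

Per-hop transmission t_tx = L/R = 4000/320000000 = 0.0125 ms.
Per-hop propagation t_prop = 79/300000000 = 0.000263333 ms.
Pipeline fill: first packet needs 3·t_tx to clear all hops; remaining 197 packets each add one t_tx.
Total = (3+198-1)·t_tx + 3·t_prop = 200·0.0125 + 3·0.000263333 = 2.50 ms.

2.50 ms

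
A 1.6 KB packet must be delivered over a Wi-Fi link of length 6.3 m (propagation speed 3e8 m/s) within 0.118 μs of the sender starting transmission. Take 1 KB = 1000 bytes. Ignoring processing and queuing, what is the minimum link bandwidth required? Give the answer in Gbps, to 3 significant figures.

132 Gbps

L = 12800 bits.
Propagation delay = 6.3 / 300000000 = 0.021 μs.
Transmission budget = 0.118 − 0.021 = 0.097 μs.
R ≥ L / t_tx = 12800 bits / 9.7e-08 s = 132 Gbps.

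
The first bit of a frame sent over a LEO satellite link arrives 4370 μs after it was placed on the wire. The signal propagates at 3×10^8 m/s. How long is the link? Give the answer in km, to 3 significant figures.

d = s × t_prop = 300000000 × 0.00437 = 1310 km.

1310 km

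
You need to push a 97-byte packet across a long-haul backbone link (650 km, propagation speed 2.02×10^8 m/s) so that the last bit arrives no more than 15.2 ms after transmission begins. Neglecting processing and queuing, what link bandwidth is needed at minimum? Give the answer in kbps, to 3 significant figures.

64.8 kbps

L = 776 bits.
Propagation delay = 650000 / 202000000 = 3.21782 ms.
Transmission budget = 15.2 − 3.21782 = 11.9822 ms.
R ≥ L / t_tx = 776 bits / 0.0119822 s = 64.8 kbps.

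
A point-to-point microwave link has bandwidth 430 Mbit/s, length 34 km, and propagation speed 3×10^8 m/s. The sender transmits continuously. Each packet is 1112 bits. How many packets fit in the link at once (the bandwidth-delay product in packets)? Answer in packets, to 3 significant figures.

Propagation delay = 34000 / 300000000 = 0.000113333 s.
BDP = R × t_prop = 430000000 × 0.000113333 = 48733.3 bits.
In packets of 1112 bits: 43.8 packets.

43.8 packets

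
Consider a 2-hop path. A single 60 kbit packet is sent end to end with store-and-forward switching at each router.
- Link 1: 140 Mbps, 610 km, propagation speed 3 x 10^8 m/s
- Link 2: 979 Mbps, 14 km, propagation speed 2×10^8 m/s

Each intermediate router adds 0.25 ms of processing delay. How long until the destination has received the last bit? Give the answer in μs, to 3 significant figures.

L = 60000 bits.
Transmission delays (L/R per hop): 428.571, 61.287 μs; sum = 489.858 μs.
Propagation delays (d/s per hop): 2033.33, 70 μs; sum = 2103.33 μs.
Processing at 1 router(s): 1 × 0.25 ms = 250 μs.
End-to-end = 2840 μs.

2840 μs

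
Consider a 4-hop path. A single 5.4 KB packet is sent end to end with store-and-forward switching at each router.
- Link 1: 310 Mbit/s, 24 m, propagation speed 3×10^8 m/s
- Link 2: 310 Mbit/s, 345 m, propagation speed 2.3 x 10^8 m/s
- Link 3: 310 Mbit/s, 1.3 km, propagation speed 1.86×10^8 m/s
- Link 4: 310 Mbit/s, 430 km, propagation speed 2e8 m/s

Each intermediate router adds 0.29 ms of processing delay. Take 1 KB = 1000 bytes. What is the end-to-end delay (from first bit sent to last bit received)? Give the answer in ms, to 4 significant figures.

3.586 ms

L = 43200 bits.
Transmission delay per hop = L/R = 43200/310000000 = 0.139355 ms; 4 hops → 0.557419 ms.
Propagation delays (d/s per hop): 8e-05, 0.0015, 0.00698925, 2.15 ms; sum = 2.15857 ms.
Processing at 3 router(s): 3 × 0.29 ms = 0.87 ms.
End-to-end = 3.586 ms.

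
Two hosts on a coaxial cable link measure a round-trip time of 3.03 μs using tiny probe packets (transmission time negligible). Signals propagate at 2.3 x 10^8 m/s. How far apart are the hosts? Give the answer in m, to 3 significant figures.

348 m

One-way propagation = RTT/2 = 1.515 μs.
d = s × t = 2.3e+08 × 1.515e-06 = 348 m.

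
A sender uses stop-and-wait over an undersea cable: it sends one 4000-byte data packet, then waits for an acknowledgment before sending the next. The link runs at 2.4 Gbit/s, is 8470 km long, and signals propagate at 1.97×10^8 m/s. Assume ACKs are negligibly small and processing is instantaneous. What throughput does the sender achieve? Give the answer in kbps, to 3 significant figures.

t_tx = L/R = 32000/2400000000 = 1.33333e-05 s.
t_prop = 8470000/197000000 = 0.0429949 s; RTT = 0.0859898 s.
Cycle = t_tx + RTT = 0.0860032 s.
Throughput = L / cycle = 32000 / 0.0860032 = 372 kbps.

372 kbps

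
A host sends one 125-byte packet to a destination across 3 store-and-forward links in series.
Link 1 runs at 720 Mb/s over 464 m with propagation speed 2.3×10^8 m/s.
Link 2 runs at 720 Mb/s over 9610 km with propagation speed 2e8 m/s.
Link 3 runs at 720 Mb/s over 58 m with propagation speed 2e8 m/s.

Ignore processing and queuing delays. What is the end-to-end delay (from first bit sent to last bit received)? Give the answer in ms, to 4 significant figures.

48.06 ms

L = 125 × 8 = 1000 bits.
Transmission delay per hop = L/R = 1000/720000000 = 0.00138889 ms; 3 hops → 0.00416667 ms.
Propagation delays (d/s per hop): 0.00201739, 48.05, 0.00029 ms; sum = 48.0523 ms.
End-to-end = 48.06 ms.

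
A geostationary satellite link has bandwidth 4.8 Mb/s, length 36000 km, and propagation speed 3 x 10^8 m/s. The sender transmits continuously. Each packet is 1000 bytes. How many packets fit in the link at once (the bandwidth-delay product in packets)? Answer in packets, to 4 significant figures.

72.00 packets

Propagation delay = 36000000 / 300000000 = 0.12 s.
BDP = R × t_prop = 4800000 × 0.12 = 576000 bits.
In packets of 8000 bits: 72.00 packets.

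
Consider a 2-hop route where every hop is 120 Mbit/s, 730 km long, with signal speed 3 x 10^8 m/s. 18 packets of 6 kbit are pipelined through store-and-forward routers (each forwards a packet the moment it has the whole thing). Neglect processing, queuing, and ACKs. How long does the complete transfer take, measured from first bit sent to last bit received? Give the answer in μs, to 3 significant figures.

Per-hop transmission t_tx = L/R = 6000/120000000 = 50 μs.
Per-hop propagation t_prop = 730000/300000000 = 2433.33 μs.
Pipeline fill: first packet needs 2·t_tx to clear all hops; remaining 17 packets each add one t_tx.
Total = (2+18-1)·t_tx + 2·t_prop = 19·50 + 2·2433.33 = 5820 μs.

5820 μs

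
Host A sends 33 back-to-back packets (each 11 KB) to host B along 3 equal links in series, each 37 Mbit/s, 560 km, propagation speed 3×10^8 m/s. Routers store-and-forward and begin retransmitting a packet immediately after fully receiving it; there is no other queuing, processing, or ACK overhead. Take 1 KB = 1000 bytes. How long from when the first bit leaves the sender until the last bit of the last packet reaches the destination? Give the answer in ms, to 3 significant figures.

88.8 ms

Per-hop transmission t_tx = L/R = 88000/37000000 = 2.37838 ms.
Per-hop propagation t_prop = 560000/300000000 = 1.86667 ms.
Pipeline fill: first packet needs 3·t_tx to clear all hops; remaining 32 packets each add one t_tx.
Total = (3+33-1)·t_tx + 3·t_prop = 35·2.37838 + 3·1.86667 = 88.8 ms.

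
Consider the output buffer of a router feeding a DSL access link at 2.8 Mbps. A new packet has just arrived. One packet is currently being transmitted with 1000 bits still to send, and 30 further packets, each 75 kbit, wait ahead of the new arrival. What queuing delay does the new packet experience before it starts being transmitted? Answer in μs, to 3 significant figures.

804000 μs

Each queued packet: L/R = 75000/2800000 = 26785.7 μs.
30 queued → 803571 μs.
Plus remaining 1000 bits of current packet: 357.143 μs.
Queuing delay = 804000 μs.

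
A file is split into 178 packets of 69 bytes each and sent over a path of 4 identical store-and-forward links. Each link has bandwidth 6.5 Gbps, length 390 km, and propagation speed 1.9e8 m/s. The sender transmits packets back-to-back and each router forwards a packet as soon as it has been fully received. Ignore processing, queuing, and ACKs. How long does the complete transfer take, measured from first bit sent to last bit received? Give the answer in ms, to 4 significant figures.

8.226 ms

Per-hop transmission t_tx = L/R = 552/6500000000 = 8.49231e-05 ms.
Per-hop propagation t_prop = 390000/190000000 = 2.05263 ms.
Pipeline fill: first packet needs 4·t_tx to clear all hops; remaining 177 packets each add one t_tx.
Total = (4+178-1)·t_tx + 4·t_prop = 181·8.49231e-05 + 4·2.05263 = 8.226 ms.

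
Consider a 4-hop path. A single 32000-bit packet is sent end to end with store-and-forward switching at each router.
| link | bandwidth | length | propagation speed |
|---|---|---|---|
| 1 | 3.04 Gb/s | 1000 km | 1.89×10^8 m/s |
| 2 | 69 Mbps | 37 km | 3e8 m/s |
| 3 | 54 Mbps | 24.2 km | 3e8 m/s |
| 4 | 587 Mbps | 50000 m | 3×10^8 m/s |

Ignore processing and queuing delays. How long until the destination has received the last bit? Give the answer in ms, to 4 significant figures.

Transmission delays (L/R per hop): 0.0105263, 0.463768, 0.592593, 0.0545145 ms; sum = 1.1214 ms.
Propagation delays (d/s per hop): 5.29101, 0.123333, 0.0806667, 0.166667 ms; sum = 5.66167 ms.
End-to-end = 6.783 ms.

6.783 ms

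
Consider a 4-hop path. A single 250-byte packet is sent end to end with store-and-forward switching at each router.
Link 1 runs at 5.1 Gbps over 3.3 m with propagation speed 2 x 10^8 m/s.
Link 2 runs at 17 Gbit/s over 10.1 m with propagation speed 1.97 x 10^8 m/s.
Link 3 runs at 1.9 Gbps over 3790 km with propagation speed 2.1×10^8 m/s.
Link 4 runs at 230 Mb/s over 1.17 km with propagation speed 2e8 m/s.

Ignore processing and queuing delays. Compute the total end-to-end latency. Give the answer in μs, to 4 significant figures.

18060 μs

L = 250 × 8 = 2000 bits.
Transmission delays (L/R per hop): 0.392157, 0.117647, 1.05263, 8.69565 μs; sum = 10.2581 μs.
Propagation delays (d/s per hop): 0.0165, 0.051269, 18047.6, 5.85 μs; sum = 18053.5 μs.
End-to-end = 18060 μs.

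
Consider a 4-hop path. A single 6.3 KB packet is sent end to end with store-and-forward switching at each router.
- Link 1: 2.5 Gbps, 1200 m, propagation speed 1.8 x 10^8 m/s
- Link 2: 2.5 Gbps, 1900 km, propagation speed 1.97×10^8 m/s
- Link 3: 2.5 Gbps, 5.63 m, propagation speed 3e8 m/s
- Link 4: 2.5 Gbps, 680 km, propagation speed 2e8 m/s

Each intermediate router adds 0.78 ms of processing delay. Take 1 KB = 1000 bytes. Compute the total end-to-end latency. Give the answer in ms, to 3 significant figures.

15.5 ms

L = 50400 bits.
Transmission delay per hop = L/R = 50400/2500000000 = 0.02016 ms; 4 hops → 0.08064 ms.
Propagation delays (d/s per hop): 0.00666667, 9.64467, 1.87667e-05, 3.4 ms; sum = 13.0514 ms.
Processing at 3 router(s): 3 × 0.78 ms = 2.34 ms.
End-to-end = 15.5 ms.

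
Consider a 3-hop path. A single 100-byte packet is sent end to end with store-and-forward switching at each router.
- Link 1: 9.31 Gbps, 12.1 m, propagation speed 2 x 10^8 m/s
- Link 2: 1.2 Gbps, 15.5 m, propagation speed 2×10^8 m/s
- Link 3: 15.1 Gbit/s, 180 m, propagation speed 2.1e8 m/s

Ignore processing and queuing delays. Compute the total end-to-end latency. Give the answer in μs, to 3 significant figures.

L = 100 × 8 = 800 bits.
Transmission delays (L/R per hop): 0.0859291, 0.666667, 0.0529801 μs; sum = 0.805576 μs.
Propagation delays (d/s per hop): 0.0605, 0.0775, 0.857143 μs; sum = 0.995143 μs.
End-to-end = 1.80 μs.

1.80 μs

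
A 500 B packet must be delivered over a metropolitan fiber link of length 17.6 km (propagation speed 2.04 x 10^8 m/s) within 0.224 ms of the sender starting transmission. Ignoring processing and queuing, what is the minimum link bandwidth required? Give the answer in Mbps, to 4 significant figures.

L = 4000 bits.
Propagation delay = 17600 / 204000000 = 0.0862745 ms.
Transmission budget = 0.224 − 0.0862745 = 0.137725 ms.
R ≥ L / t_tx = 4000 bits / 0.000137725 s = 29.04 Mbps.

29.04 Mbps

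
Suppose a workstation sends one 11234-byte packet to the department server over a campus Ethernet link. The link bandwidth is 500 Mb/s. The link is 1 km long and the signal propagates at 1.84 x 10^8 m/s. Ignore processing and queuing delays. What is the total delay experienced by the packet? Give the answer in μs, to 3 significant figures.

L = 11234 × 8 = 89872 bits.
Transmission delay = L/R = 89872 / 500000000 = 179.744 μs.
Propagation delay = d/s = 1000 m / 184000000 m/s = 5.43478 μs.
Total = 185 μs.

185 μs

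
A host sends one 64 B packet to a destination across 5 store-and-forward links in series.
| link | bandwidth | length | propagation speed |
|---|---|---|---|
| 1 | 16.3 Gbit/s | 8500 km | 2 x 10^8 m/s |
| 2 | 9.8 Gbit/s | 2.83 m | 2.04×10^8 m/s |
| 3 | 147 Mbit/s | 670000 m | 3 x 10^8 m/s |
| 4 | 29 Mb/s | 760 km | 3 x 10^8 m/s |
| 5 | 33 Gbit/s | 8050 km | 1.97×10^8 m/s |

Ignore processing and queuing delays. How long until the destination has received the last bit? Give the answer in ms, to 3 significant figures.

L = 64 × 8 = 512 bits.
Transmission delays (L/R per hop): 3.1411e-05, 5.22449e-05, 0.00348299, 0.0176552, 1.55152e-05 ms; sum = 0.0212373 ms.
Propagation delays (d/s per hop): 42.5, 1.38725e-05, 2.23333, 2.53333, 40.8629 ms; sum = 88.1296 ms.
End-to-end = 88.2 ms.

88.2 ms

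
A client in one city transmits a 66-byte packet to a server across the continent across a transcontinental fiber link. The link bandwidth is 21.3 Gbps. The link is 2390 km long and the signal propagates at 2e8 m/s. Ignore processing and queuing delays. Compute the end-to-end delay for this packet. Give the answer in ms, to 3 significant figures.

12.0 ms

L = 66 × 8 = 528 bits.
Transmission delay = L/R = 528 / 21300000000 = 2.47887e-05 ms.
Propagation delay = d/s = 2390000 m / 200000000 m/s = 11.95 ms.
Total = 12.0 ms.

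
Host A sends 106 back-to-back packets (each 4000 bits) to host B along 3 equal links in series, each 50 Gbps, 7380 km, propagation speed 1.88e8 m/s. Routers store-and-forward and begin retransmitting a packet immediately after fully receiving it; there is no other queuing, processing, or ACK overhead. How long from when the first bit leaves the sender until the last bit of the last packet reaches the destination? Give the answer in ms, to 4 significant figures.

117.8 ms

Per-hop transmission t_tx = L/R = 4000/50000000000 = 8e-05 ms.
Per-hop propagation t_prop = 7380000/188000000 = 39.2553 ms.
Pipeline fill: first packet needs 3·t_tx to clear all hops; remaining 105 packets each add one t_tx.
Total = (3+106-1)·t_tx + 3·t_prop = 108·8e-05 + 3·39.2553 = 117.8 ms.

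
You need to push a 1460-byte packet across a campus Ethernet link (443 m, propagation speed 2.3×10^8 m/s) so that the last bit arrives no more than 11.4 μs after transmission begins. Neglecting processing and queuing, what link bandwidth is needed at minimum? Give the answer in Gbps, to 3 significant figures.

L = 11680 bits.
Propagation delay = 443 / 2.3e+08 = 1.92609 μs.
Transmission budget = 11.4 − 1.92609 = 9.47391 μs.
R ≥ L / t_tx = 11680 bits / 9.47391e-06 s = 1.23 Gbps.

1.23 Gbps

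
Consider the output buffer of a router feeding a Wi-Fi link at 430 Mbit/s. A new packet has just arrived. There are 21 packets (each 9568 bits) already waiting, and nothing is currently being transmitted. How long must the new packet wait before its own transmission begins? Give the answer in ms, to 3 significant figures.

Each queued packet: L/R = 9568/430000000 = 0.0222512 ms.
21 queued → 0.467274 ms.
Queuing delay = 0.467 ms.

0.467 ms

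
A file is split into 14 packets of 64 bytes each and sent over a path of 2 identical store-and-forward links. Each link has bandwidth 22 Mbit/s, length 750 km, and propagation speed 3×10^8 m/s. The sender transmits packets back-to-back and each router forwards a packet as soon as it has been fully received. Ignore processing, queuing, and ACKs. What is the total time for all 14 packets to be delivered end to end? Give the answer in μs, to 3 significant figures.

5350 μs

Per-hop transmission t_tx = L/R = 512/22000000 = 23.2727 μs.
Per-hop propagation t_prop = 750000/300000000 = 2500 μs.
Pipeline fill: first packet needs 2·t_tx to clear all hops; remaining 13 packets each add one t_tx.
Total = (2+14-1)·t_tx + 2·t_prop = 15·23.2727 + 2·2500 = 5350 μs.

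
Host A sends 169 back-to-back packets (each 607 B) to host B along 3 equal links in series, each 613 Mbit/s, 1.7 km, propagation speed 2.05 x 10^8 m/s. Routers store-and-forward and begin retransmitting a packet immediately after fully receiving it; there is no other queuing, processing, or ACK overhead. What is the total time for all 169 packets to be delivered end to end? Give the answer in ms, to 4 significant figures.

Per-hop transmission t_tx = L/R = 4856/613000000 = 0.0079217 ms.
Per-hop propagation t_prop = 1700/2.05e+08 = 0.00829268 ms.
Pipeline fill: first packet needs 3·t_tx to clear all hops; remaining 168 packets each add one t_tx.
Total = (3+169-1)·t_tx + 3·t_prop = 171·0.0079217 + 3·0.00829268 = 1.379 ms.

1.379 ms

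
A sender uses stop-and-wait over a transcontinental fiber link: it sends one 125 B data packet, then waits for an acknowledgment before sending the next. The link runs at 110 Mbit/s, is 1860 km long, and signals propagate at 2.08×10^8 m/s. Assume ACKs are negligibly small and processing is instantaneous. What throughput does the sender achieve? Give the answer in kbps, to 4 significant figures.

55.89 kbps

t_tx = L/R = 1000/110000000 = 9.09091e-06 s.
t_prop = 1860000/208000000 = 0.00894231 s; RTT = 0.0178846 s.
Cycle = t_tx + RTT = 0.0178937 s.
Throughput = L / cycle = 1000 / 0.0178937 = 55.89 kbps.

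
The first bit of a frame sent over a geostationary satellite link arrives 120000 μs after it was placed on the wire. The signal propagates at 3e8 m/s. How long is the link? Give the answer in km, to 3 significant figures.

36000 km

d = s × t_prop = 300000000 × 0.12 = 36000 km.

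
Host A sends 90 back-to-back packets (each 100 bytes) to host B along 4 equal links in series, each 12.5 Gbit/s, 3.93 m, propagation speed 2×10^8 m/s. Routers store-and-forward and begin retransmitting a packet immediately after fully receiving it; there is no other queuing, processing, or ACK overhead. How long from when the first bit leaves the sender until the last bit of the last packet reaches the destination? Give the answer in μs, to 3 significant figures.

6.03 μs

Per-hop transmission t_tx = L/R = 800/12500000000 = 0.064 μs.
Per-hop propagation t_prop = 3.93/200000000 = 0.01965 μs.
Pipeline fill: first packet needs 4·t_tx to clear all hops; remaining 89 packets each add one t_tx.
Total = (4+90-1)·t_tx + 4·t_prop = 93·0.064 + 4·0.01965 = 6.03 μs.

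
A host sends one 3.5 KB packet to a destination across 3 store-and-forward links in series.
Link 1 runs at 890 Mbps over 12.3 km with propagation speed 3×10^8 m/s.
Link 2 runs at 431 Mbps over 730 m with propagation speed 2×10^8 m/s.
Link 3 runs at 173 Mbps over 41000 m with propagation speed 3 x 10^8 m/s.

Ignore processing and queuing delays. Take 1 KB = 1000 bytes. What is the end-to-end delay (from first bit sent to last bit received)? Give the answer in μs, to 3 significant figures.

L = 28000 bits.
Transmission delays (L/R per hop): 31.4607, 64.9652, 161.85 μs; sum = 258.276 μs.
Propagation delays (d/s per hop): 41, 3.65, 136.667 μs; sum = 181.317 μs.
End-to-end = 440 μs.

440 μs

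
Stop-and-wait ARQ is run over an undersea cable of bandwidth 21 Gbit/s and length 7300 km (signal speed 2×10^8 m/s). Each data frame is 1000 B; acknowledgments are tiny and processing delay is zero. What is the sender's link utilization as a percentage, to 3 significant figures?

t_tx = L/R = 8000/21000000000 = 3.80952e-07 s.
t_prop = 7300000/200000000 = 0.0365 s; RTT = 0.073 s.
Cycle = t_tx + RTT = 0.0730004 s.
Utilization = t_tx / cycle = 3.80952e-07/0.0730004 = 0.000522 %.

0.000522 %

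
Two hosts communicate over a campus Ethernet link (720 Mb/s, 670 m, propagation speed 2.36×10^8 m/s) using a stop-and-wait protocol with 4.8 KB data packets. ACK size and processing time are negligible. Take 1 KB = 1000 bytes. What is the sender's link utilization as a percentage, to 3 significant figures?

90.4 %

t_tx = L/R = 38400/720000000 = 5.33333e-05 s.
t_prop = 670/236000000 = 2.83898e-06 s; RTT = 5.67797e-06 s.
Cycle = t_tx + RTT = 5.90113e-05 s.
Utilization = t_tx / cycle = 5.33333e-05/5.90113e-05 = 90.4 %.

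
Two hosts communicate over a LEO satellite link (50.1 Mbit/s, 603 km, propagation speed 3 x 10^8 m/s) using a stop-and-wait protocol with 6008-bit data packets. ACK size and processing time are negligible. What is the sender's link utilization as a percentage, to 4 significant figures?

2.897 %

t_tx = L/R = 6008/50100000 = 0.00011992 s.
t_prop = 603000/300000000 = 0.00201 s; RTT = 0.00402 s.
Cycle = t_tx + RTT = 0.00413992 s.
Utilization = t_tx / cycle = 0.00011992/0.00413992 = 2.897 %.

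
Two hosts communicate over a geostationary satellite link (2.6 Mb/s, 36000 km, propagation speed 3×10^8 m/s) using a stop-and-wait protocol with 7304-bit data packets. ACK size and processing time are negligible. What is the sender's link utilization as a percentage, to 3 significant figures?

1.16 %

t_tx = L/R = 7304/2600000 = 0.00280923 s.
t_prop = 36000000/300000000 = 0.12 s; RTT = 0.24 s.
Cycle = t_tx + RTT = 0.242809 s.
Utilization = t_tx / cycle = 0.00280923/0.242809 = 1.16 %.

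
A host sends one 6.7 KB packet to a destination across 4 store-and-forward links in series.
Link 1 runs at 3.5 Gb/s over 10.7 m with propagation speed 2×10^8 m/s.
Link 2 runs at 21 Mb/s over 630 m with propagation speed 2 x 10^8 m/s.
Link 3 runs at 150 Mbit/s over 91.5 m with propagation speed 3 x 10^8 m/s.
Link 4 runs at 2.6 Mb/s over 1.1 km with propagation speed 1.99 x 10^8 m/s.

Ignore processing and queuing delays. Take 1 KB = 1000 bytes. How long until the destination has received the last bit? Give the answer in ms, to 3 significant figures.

L = 53600 bits.
Transmission delays (L/R per hop): 0.0153143, 2.55238, 0.357333, 20.6154 ms; sum = 23.5404 ms.
Propagation delays (d/s per hop): 5.35e-05, 0.00315, 0.000305, 0.00552764 ms; sum = 0.00903614 ms.
End-to-end = 23.5 ms.

23.5 ms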